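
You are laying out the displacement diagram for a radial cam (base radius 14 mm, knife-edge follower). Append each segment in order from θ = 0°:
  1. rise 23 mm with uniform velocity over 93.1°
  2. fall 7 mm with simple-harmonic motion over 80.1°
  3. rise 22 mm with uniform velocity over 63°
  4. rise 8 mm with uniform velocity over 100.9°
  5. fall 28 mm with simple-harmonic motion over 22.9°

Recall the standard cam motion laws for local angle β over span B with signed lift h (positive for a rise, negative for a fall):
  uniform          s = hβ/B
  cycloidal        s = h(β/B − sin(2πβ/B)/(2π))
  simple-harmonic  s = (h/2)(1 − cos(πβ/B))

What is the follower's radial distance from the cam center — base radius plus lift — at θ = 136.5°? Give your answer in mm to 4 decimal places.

seg 1 [0°–93.1°] uniform, h=23: full span → s += 23 → s = 23.0000
seg 2 [93.1°–173.2°] simple-harmonic, h=-7: θ=136.5° here. β=43.4, B=80.1. -7/2·(1 − cos(π·0.5418)) = -3.9585 → s = 19.0415
radial distance = base radius + s = 14 + 19.0415 = 33.0415

33.0415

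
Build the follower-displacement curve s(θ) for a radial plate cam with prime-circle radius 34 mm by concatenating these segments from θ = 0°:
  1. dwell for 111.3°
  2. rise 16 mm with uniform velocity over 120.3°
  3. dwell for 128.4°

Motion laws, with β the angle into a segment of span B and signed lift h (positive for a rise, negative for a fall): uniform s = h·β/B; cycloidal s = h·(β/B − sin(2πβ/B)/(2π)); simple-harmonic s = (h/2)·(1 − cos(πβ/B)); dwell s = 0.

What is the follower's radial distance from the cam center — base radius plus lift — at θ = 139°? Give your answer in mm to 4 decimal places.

seg 1 [0°–111.3°] dwell: s stays 0.0000
seg 2 [111.3°–231.6°] uniform, h=16: θ=139° here. β=27.7, B=120.3. 16·27.7/120.3 = 3.6841 → s = 3.6841
radial distance = base radius + s = 34 + 3.6841 = 37.6841

37.6841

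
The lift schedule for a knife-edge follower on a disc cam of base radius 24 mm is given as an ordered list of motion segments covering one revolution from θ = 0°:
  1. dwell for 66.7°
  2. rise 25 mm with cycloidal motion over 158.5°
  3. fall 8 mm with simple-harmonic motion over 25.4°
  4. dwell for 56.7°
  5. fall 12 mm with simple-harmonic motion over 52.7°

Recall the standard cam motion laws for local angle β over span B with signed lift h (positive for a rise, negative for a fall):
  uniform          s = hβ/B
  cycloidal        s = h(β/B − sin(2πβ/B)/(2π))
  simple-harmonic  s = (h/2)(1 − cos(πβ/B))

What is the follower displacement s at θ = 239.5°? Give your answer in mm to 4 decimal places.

seg 1 [0°–66.7°] dwell: s stays 0.0000
seg 2 [66.7°–225.2°] cycloidal, h=25: full span → s += 25 → s = 25.0000
seg 3 [225.2°–250.6°] simple-harmonic, h=-8: θ=239.5° here. β=14.3, B=25.4. -8/2·(1 − cos(π·0.5630)) = -4.7864 → s = 20.2136

20.2136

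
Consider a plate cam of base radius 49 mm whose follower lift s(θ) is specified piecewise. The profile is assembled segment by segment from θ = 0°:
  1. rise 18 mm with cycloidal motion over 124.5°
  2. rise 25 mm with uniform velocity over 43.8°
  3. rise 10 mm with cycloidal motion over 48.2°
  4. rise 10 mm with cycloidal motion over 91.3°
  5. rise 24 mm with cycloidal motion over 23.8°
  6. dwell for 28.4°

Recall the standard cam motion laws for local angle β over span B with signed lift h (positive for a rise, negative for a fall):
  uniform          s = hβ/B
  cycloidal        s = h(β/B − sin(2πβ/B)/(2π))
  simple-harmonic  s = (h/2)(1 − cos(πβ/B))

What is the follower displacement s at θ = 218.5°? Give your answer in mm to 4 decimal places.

seg 1 [0°–124.5°] cycloidal, h=18: full span → s += 18 → s = 18.0000
seg 2 [124.5°–168.3°] uniform, h=25: full span → s += 25 → s = 43.0000
seg 3 [168.3°–216.5°] cycloidal, h=10: full span → s += 10 → s = 53.0000
seg 4 [216.5°–307.8°] cycloidal, h=10: θ=218.5° here. β=2, B=91.3. 10·(0.0219 − sin(2π·0.0219)/(2π)) = 0.0007 → s = 53.0007

53.0007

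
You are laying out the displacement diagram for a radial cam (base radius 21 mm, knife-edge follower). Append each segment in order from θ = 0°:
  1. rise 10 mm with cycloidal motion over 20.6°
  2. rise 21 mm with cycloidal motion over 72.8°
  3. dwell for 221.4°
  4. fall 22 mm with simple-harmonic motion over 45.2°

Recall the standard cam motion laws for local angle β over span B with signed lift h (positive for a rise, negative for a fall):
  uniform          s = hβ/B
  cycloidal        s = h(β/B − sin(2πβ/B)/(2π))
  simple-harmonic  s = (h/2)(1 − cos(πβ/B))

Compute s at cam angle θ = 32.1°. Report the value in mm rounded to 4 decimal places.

seg 1 [0°–20.6°] cycloidal, h=10: full span → s += 10 → s = 10.0000
seg 2 [20.6°–93.4°] cycloidal, h=21: θ=32.1° here. β=11.5, B=72.8. 21·(0.1580 − sin(2π·0.1580)/(2π)) = 0.5185 → s = 10.5185

10.5185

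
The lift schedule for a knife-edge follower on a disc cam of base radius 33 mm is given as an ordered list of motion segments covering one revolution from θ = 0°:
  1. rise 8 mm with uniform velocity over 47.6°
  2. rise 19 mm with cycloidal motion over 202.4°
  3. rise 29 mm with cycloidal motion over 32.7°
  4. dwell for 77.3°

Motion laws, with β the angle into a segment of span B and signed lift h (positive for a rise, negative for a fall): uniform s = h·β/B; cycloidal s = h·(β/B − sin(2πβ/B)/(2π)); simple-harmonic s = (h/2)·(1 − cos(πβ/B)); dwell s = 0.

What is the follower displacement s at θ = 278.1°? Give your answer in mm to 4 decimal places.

seg 1 [0°–47.6°] uniform, h=8: full span → s += 8 → s = 8.0000
seg 2 [47.6°–250°] cycloidal, h=19: full span → s += 19 → s = 27.0000
seg 3 [250°–282.7°] cycloidal, h=29: θ=278.1° here. β=28.1, B=32.7. 29·(0.8593 − sin(2π·0.8593)/(2π)) = 28.4892 → s = 55.4892

55.4892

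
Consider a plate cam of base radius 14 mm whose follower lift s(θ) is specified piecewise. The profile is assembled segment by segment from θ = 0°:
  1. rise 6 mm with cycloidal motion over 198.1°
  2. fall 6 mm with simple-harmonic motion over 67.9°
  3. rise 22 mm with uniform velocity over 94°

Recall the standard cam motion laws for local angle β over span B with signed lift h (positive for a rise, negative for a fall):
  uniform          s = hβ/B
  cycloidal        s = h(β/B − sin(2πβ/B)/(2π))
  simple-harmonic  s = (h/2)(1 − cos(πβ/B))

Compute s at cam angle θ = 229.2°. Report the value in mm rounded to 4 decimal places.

seg 1 [0°–198.1°] cycloidal, h=6: full span → s += 6 → s = 6.0000
seg 2 [198.1°–266°] simple-harmonic, h=-6: θ=229.2° here. β=31.1, B=67.9. -6/2·(1 − cos(π·0.4580)) = -2.6056 → s = 3.3944

3.3944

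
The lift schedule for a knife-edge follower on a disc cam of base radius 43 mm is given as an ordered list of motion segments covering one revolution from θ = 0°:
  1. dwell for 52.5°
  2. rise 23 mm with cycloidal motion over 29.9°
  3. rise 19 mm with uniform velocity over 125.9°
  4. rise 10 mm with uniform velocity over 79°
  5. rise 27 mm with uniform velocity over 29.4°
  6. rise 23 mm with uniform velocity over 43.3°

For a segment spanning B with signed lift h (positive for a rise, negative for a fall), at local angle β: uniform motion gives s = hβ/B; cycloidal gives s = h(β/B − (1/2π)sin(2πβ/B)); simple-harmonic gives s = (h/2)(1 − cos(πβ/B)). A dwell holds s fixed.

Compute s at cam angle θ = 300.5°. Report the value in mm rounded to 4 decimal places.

seg 1 [0°–52.5°] dwell: s stays 0.0000
seg 2 [52.5°–82.4°] cycloidal, h=23: full span → s += 23 → s = 23.0000
seg 3 [82.4°–208.3°] uniform, h=19: full span → s += 19 → s = 42.0000
seg 4 [208.3°–287.3°] uniform, h=10: full span → s += 10 → s = 52.0000
seg 5 [287.3°–316.7°] uniform, h=27: θ=300.5° here. β=13.2, B=29.4. 27·13.2/29.4 = 12.1224 → s = 64.1224

64.1224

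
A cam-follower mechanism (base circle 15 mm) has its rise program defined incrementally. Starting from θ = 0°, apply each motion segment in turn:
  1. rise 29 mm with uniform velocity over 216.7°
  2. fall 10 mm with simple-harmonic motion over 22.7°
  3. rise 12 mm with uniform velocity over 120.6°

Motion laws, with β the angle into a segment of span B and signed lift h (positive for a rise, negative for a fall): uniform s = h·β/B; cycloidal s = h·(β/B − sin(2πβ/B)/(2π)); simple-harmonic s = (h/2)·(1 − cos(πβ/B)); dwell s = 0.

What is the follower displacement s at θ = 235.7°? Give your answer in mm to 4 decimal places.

seg 1 [0°–216.7°] uniform, h=29: full span → s += 29 → s = 29.0000
seg 2 [216.7°–239.4°] simple-harmonic, h=-10: θ=235.7° here. β=19, B=22.7. -10/2·(1 − cos(π·0.8370)) = -9.3587 → s = 19.6413

19.6413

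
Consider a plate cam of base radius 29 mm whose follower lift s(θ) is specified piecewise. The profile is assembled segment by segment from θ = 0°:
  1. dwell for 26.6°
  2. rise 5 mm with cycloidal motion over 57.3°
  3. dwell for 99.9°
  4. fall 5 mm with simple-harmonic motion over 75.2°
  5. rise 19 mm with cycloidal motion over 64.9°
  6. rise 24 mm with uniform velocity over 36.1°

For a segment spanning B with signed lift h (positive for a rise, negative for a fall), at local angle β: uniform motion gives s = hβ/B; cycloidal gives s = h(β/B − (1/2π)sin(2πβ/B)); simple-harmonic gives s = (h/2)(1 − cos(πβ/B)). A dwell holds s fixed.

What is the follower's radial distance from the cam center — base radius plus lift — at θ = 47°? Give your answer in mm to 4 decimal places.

seg 1 [0°–26.6°] dwell: s stays 0.0000
seg 2 [26.6°–83.9°] cycloidal, h=5: θ=47° here. β=20.4, B=57.3. 5·(0.3560 − sin(2π·0.3560)/(2π)) = 1.1545 → s = 1.1545
radial distance = base radius + s = 29 + 1.1545 = 30.1545

30.1545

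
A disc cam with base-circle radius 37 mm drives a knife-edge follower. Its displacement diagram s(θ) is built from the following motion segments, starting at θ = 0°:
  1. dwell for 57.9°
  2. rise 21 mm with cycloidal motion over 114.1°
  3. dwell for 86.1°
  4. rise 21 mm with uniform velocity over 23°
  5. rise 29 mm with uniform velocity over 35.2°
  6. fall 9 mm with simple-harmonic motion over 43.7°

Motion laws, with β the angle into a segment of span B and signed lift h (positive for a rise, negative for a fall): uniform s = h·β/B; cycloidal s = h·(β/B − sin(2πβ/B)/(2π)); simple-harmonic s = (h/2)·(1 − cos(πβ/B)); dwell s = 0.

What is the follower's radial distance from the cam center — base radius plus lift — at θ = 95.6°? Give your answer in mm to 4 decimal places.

seg 1 [0°–57.9°] dwell: s stays 0.0000
seg 2 [57.9°–172°] cycloidal, h=21: θ=95.6° here. β=37.7, B=114.1. 21·(0.3304 − sin(2π·0.3304)/(2π)) = 4.0140 → s = 4.0140
radial distance = base radius + s = 37 + 4.0140 = 41.0140

41.0140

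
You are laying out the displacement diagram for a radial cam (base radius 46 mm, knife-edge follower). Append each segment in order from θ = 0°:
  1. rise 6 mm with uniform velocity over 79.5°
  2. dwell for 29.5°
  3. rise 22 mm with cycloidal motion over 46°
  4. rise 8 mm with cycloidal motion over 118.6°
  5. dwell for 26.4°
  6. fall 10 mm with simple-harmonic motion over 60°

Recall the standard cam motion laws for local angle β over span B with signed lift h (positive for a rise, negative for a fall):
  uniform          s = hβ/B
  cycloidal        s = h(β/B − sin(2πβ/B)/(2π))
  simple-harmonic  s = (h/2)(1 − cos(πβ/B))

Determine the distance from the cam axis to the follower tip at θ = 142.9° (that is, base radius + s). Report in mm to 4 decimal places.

seg 1 [0°–79.5°] uniform, h=6: full span → s += 6 → s = 6.0000
seg 2 [79.5°–109°] dwell: s stays 6.0000
seg 3 [109°–155°] cycloidal, h=22: θ=142.9° here. β=33.9, B=46. 22·(0.7370 − sin(2π·0.7370)/(2π)) = 19.7027 → s = 25.7027
radial distance = base radius + s = 46 + 25.7027 = 71.7027

71.7027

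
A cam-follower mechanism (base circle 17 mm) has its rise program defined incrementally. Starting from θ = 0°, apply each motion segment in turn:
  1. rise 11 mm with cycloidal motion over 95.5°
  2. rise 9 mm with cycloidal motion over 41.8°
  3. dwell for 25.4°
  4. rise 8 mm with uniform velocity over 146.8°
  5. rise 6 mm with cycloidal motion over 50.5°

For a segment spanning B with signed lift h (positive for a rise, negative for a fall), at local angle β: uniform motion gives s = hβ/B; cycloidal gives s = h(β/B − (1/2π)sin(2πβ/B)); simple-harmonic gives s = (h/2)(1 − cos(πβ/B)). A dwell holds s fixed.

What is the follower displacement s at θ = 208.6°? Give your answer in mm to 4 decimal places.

seg 1 [0°–95.5°] cycloidal, h=11: full span → s += 11 → s = 11.0000
seg 2 [95.5°–137.3°] cycloidal, h=9: full span → s += 9 → s = 20.0000
seg 3 [137.3°–162.7°] dwell: s stays 20.0000
seg 4 [162.7°–309.5°] uniform, h=8: θ=208.6° here. β=45.9, B=146.8. 8·45.9/146.8 = 2.5014 → s = 22.5014

22.5014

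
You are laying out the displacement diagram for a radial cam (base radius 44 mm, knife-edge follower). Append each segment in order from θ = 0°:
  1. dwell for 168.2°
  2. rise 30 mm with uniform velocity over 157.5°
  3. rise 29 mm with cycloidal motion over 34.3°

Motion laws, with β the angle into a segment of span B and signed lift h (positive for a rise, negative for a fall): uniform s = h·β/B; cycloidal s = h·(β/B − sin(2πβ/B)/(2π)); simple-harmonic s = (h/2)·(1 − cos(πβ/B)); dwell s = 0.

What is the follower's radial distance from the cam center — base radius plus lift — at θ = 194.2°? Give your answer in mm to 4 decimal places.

seg 1 [0°–168.2°] dwell: s stays 0.0000
seg 2 [168.2°–325.7°] uniform, h=30: θ=194.2° here. β=26, B=157.5. 30·26/157.5 = 4.9524 → s = 4.9524
radial distance = base radius + s = 44 + 4.9524 = 48.9524

48.9524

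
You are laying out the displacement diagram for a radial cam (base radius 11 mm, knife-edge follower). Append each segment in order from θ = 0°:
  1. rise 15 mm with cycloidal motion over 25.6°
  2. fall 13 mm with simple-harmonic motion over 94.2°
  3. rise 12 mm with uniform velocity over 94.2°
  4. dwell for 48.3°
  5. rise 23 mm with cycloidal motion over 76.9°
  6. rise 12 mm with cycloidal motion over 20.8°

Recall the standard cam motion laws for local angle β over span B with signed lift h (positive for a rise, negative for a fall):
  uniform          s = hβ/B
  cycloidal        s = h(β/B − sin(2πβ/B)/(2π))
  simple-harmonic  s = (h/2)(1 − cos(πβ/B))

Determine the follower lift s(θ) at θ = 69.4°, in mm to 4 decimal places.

seg 1 [0°–25.6°] cycloidal, h=15: full span → s += 15 → s = 15.0000
seg 2 [25.6°–119.8°] simple-harmonic, h=-13: θ=69.4° here. β=43.8, B=94.2. -13/2·(1 − cos(π·0.4650)) = -5.7861 → s = 9.2139

9.2139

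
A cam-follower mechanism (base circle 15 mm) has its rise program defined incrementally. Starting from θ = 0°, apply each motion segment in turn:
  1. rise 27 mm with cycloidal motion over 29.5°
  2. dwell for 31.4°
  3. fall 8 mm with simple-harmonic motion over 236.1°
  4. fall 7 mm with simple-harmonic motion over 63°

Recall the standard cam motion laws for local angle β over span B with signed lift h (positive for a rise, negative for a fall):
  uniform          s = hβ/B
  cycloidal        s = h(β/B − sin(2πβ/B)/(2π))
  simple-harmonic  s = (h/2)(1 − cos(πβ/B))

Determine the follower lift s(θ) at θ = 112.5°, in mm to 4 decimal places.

seg 1 [0°–29.5°] cycloidal, h=27: full span → s += 27 → s = 27.0000
seg 2 [29.5°–60.9°] dwell: s stays 27.0000
seg 3 [60.9°–297°] simple-harmonic, h=-8: θ=112.5° here. β=51.6, B=236.1. -8/2·(1 − cos(π·0.2186)) = -0.9064 → s = 26.0936

26.0936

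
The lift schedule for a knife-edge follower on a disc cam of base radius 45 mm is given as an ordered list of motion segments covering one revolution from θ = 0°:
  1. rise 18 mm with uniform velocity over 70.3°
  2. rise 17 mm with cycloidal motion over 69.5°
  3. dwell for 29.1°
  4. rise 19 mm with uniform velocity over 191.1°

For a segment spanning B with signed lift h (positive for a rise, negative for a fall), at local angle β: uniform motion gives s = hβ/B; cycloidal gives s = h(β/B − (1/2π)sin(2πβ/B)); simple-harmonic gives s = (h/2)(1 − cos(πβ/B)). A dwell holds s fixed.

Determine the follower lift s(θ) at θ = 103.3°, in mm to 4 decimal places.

seg 1 [0°–70.3°] uniform, h=18: full span → s += 18 → s = 18.0000
seg 2 [70.3°–139.8°] cycloidal, h=17: θ=103.3° here. β=33, B=69.5. 17·(0.4748 − sin(2π·0.4748)/(2π)) = 7.6457 → s = 25.6457

25.6457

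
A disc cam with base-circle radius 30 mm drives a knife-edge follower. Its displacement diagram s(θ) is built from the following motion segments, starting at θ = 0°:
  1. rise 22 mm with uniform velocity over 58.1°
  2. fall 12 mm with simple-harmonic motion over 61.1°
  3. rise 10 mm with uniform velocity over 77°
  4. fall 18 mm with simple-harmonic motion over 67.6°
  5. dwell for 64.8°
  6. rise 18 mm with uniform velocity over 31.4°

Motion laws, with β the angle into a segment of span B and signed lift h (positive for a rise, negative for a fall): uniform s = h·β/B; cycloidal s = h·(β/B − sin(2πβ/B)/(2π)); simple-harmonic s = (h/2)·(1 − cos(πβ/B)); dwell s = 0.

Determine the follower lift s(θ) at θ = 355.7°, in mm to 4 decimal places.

seg 1 [0°–58.1°] uniform, h=22: full span → s += 22 → s = 22.0000
seg 2 [58.1°–119.2°] simple-harmonic, h=-12: full span → s += -12 → s = 10.0000
seg 3 [119.2°–196.2°] uniform, h=10: full span → s += 10 → s = 20.0000
seg 4 [196.2°–263.8°] simple-harmonic, h=-18: full span → s += -18 → s = 2.0000
seg 5 [263.8°–328.6°] dwell: s stays 2.0000
seg 6 [328.6°–360°] uniform, h=18: θ=355.7° here. β=27.1, B=31.4. 18·27.1/31.4 = 15.5350 → s = 17.5350

17.5350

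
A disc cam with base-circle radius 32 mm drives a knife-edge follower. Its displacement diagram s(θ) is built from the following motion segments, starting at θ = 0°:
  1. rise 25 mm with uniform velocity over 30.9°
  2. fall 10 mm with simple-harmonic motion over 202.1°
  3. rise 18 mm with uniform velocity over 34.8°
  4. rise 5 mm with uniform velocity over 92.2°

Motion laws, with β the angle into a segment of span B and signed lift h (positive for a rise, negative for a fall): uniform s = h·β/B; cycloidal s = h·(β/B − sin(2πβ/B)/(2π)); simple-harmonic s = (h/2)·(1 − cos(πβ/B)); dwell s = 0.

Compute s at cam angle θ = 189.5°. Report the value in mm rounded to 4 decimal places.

seg 1 [0°–30.9°] uniform, h=25: full span → s += 25 → s = 25.0000
seg 2 [30.9°–233°] simple-harmonic, h=-10: θ=189.5° here. β=158.6, B=202.1. -10/2·(1 − cos(π·0.7848)) = -8.8998 → s = 16.1002

16.1002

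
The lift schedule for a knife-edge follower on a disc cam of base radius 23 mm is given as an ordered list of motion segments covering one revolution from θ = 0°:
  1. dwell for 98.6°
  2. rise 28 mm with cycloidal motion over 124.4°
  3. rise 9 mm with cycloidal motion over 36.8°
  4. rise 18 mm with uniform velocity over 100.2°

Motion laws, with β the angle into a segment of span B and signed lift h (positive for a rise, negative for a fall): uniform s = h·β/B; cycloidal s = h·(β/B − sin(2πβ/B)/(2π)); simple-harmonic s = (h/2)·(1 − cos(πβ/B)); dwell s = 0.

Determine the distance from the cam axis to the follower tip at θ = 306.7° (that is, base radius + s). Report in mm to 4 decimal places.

seg 1 [0°–98.6°] dwell: s stays 0.0000
seg 2 [98.6°–223°] cycloidal, h=28: full span → s += 28 → s = 28.0000
seg 3 [223°–259.8°] cycloidal, h=9: full span → s += 9 → s = 37.0000
seg 4 [259.8°–360°] uniform, h=18: θ=306.7° here. β=46.9, B=100.2. 18·46.9/100.2 = 8.4251 → s = 45.4251
radial distance = base radius + s = 23 + 45.4251 = 68.4251

68.4251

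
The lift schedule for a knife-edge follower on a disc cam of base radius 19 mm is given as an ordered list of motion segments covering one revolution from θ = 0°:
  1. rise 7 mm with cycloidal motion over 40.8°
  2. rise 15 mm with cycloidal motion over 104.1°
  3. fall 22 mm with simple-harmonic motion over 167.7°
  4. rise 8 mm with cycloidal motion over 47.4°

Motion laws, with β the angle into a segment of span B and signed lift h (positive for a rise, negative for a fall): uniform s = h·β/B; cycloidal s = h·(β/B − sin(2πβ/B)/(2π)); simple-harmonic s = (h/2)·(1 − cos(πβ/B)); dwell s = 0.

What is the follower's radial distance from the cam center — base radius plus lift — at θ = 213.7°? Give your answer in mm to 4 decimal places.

seg 1 [0°–40.8°] cycloidal, h=7: full span → s += 7 → s = 7.0000
seg 2 [40.8°–144.9°] cycloidal, h=15: full span → s += 15 → s = 22.0000
seg 3 [144.9°–312.6°] simple-harmonic, h=-22: θ=213.7° here. β=68.8, B=167.7. -22/2·(1 − cos(π·0.4103)) = -7.9396 → s = 14.0604
radial distance = base radius + s = 19 + 14.0604 = 33.0604

33.0604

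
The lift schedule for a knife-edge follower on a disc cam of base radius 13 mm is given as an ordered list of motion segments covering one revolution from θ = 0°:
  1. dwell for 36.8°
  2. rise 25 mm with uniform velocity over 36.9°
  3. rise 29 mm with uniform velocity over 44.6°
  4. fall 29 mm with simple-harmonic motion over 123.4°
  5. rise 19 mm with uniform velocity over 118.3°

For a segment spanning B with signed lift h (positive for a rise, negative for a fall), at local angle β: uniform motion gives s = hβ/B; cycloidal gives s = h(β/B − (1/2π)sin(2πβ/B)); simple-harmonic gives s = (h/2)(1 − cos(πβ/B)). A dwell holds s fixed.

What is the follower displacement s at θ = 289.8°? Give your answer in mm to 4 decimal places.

seg 1 [0°–36.8°] dwell: s stays 0.0000
seg 2 [36.8°–73.7°] uniform, h=25: full span → s += 25 → s = 25.0000
seg 3 [73.7°–118.3°] uniform, h=29: full span → s += 29 → s = 54.0000
seg 4 [118.3°–241.7°] simple-harmonic, h=-29: full span → s += -29 → s = 25.0000
seg 5 [241.7°–360°] uniform, h=19: θ=289.8° here. β=48.1, B=118.3. 19·48.1/118.3 = 7.7253 → s = 32.7253

32.7253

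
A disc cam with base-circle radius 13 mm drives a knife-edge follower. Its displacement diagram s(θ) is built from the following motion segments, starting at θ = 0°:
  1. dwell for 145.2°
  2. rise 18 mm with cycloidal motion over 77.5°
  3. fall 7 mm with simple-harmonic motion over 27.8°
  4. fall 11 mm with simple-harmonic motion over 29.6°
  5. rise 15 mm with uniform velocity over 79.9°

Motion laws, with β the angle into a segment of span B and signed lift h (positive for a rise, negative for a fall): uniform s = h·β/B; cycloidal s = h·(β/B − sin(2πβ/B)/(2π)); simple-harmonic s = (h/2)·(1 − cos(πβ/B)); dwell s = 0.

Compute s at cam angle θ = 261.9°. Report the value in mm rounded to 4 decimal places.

seg 1 [0°–145.2°] dwell: s stays 0.0000
seg 2 [145.2°–222.7°] cycloidal, h=18: full span → s += 18 → s = 18.0000
seg 3 [222.7°–250.5°] simple-harmonic, h=-7: full span → s += -7 → s = 11.0000
seg 4 [250.5°–280.1°] simple-harmonic, h=-11: θ=261.9° here. β=11.4, B=29.6. -11/2·(1 − cos(π·0.3851)) = -3.5581 → s = 7.4419

7.4419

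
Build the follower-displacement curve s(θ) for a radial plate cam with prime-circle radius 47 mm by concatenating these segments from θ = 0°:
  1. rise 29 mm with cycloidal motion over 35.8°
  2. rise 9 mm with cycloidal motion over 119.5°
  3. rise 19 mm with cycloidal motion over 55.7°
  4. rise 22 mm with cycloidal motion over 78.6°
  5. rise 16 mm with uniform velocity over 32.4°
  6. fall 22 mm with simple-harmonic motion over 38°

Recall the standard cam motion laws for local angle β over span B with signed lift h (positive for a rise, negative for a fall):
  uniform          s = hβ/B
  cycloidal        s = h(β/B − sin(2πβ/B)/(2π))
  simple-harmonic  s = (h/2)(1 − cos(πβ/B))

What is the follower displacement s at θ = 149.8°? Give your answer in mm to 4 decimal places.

seg 1 [0°–35.8°] cycloidal, h=29: full span → s += 29 → s = 29.0000
seg 2 [35.8°–155.3°] cycloidal, h=9: θ=149.8° here. β=114, B=119.5. 9·(0.9540 − sin(2π·0.9540)/(2π)) = 8.9943 → s = 37.9943

37.9943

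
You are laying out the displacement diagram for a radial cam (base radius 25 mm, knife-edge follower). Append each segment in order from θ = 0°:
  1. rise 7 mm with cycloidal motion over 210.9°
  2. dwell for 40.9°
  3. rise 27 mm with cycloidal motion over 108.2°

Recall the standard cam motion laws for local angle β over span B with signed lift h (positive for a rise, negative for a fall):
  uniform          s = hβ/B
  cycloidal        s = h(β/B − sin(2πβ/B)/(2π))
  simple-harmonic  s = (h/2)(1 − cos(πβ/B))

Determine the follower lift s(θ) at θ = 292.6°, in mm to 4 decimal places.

seg 1 [0°–210.9°] cycloidal, h=7: full span → s += 7 → s = 7.0000
seg 2 [210.9°–251.8°] dwell: s stays 7.0000
seg 3 [251.8°–360°] cycloidal, h=27: θ=292.6° here. β=40.8, B=108.2. 27·(0.3771 − sin(2π·0.3771)/(2π)) = 7.1825 → s = 14.1825

14.1825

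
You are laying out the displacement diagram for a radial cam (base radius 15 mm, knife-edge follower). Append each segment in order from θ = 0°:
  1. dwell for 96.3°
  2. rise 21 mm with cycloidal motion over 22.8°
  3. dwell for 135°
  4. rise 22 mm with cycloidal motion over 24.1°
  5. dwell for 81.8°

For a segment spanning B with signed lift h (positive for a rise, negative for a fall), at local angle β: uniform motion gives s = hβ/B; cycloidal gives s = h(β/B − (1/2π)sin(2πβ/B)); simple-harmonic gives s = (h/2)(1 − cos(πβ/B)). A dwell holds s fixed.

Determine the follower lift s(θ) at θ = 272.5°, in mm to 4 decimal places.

seg 1 [0°–96.3°] dwell: s stays 0.0000
seg 2 [96.3°–119.1°] cycloidal, h=21: full span → s += 21 → s = 21.0000
seg 3 [119.1°–254.1°] dwell: s stays 21.0000
seg 4 [254.1°–278.2°] cycloidal, h=22: θ=272.5° here. β=18.4, B=24.1. 22·(0.7635 − sin(2π·0.7635)/(2π)) = 20.2855 → s = 41.2855

41.2855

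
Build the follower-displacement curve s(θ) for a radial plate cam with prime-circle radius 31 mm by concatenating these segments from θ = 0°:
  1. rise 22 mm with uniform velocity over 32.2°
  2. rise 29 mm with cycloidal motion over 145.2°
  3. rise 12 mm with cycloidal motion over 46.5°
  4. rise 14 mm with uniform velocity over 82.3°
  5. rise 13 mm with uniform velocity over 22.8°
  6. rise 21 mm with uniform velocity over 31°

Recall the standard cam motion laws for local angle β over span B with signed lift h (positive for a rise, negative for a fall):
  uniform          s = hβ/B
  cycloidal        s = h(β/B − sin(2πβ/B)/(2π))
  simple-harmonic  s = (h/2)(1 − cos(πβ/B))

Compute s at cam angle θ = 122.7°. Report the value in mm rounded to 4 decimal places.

seg 1 [0°–32.2°] uniform, h=22: full span → s += 22 → s = 22.0000
seg 2 [32.2°–177.4°] cycloidal, h=29: θ=122.7° here. β=90.5, B=145.2. 29·(0.6233 − sin(2π·0.6233)/(2π)) = 21.3032 → s = 43.3032

43.3032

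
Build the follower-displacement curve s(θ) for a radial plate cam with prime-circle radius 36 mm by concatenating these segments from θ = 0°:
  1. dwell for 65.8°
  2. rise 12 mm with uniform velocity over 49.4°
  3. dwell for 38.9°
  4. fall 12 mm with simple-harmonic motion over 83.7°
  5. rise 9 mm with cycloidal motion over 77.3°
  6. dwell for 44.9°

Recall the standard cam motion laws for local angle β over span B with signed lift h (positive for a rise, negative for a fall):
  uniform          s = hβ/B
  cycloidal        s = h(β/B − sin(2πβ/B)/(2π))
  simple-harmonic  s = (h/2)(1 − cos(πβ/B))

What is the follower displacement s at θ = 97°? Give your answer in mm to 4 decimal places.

seg 1 [0°–65.8°] dwell: s stays 0.0000
seg 2 [65.8°–115.2°] uniform, h=12: θ=97° here. β=31.2, B=49.4. 12·31.2/49.4 = 7.5789 → s = 7.5789

7.5789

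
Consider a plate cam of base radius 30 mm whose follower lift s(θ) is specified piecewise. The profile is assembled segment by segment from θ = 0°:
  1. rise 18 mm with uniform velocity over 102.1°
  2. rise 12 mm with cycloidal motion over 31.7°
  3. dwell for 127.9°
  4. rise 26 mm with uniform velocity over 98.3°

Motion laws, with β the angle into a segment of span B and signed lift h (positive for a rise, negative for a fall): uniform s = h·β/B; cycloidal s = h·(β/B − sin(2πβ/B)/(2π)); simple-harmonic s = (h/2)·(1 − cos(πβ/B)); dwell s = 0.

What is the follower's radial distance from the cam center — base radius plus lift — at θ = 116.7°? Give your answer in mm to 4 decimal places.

seg 1 [0°–102.1°] uniform, h=18: full span → s += 18 → s = 18.0000
seg 2 [102.1°–133.8°] cycloidal, h=12: θ=116.7° here. β=14.6, B=31.7. 12·(0.4606 − sin(2π·0.4606)/(2π)) = 5.0585 → s = 23.0585
radial distance = base radius + s = 30 + 23.0585 = 53.0585

53.0585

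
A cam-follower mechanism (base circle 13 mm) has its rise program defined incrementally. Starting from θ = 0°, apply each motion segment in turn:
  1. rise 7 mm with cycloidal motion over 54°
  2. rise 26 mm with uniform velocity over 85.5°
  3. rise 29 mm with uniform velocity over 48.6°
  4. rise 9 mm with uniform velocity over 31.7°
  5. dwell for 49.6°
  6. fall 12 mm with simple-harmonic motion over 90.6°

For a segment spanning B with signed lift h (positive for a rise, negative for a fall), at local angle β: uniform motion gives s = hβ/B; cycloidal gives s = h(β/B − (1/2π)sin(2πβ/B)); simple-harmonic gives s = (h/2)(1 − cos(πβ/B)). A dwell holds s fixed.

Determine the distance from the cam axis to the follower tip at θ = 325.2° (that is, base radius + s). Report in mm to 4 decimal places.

seg 1 [0°–54°] cycloidal, h=7: full span → s += 7 → s = 7.0000
seg 2 [54°–139.5°] uniform, h=26: full span → s += 26 → s = 33.0000
seg 3 [139.5°–188.1°] uniform, h=29: full span → s += 29 → s = 62.0000
seg 4 [188.1°–219.8°] uniform, h=9: full span → s += 9 → s = 71.0000
seg 5 [219.8°–269.4°] dwell: s stays 71.0000
seg 6 [269.4°–360°] simple-harmonic, h=-12: θ=325.2° here. β=55.8, B=90.6. -12/2·(1 − cos(π·0.6159)) = -8.1366 → s = 62.8634
radial distance = base radius + s = 13 + 62.8634 = 75.8634

75.8634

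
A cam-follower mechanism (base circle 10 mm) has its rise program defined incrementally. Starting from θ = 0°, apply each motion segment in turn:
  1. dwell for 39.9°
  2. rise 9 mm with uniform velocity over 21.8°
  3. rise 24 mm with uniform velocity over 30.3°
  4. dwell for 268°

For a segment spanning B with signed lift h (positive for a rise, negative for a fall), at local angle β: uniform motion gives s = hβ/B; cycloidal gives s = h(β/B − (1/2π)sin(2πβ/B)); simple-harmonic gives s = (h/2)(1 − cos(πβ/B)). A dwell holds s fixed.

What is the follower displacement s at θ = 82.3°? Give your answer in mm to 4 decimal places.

seg 1 [0°–39.9°] dwell: s stays 0.0000
seg 2 [39.9°–61.7°] uniform, h=9: full span → s += 9 → s = 9.0000
seg 3 [61.7°–92°] uniform, h=24: θ=82.3° here. β=20.6, B=30.3. 24·20.6/30.3 = 16.3168 → s = 25.3168

25.3168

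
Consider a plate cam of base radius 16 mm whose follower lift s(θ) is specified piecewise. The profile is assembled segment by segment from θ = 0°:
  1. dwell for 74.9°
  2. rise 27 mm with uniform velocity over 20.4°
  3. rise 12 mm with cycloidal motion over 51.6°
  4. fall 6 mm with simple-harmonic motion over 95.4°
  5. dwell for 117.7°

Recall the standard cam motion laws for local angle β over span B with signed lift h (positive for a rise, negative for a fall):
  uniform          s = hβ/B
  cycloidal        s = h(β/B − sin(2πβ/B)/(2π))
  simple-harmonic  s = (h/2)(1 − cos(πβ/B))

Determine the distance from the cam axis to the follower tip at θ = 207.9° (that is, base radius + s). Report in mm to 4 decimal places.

seg 1 [0°–74.9°] dwell: s stays 0.0000
seg 2 [74.9°–95.3°] uniform, h=27: full span → s += 27 → s = 27.0000
seg 3 [95.3°–146.9°] cycloidal, h=12: full span → s += 12 → s = 39.0000
seg 4 [146.9°–242.3°] simple-harmonic, h=-6: θ=207.9° here. β=61, B=95.4. -6/2·(1 − cos(π·0.6394)) = -4.2723 → s = 34.7277
radial distance = base radius + s = 16 + 34.7277 = 50.7277

50.7277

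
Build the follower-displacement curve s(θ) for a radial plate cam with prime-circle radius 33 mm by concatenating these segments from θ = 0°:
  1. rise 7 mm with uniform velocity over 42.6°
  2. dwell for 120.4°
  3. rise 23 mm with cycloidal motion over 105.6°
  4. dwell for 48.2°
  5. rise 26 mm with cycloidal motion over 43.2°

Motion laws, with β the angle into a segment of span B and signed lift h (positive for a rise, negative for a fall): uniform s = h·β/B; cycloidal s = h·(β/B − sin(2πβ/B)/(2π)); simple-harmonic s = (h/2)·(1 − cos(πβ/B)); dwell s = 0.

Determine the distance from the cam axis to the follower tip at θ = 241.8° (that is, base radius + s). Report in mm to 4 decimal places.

seg 1 [0°–42.6°] uniform, h=7: full span → s += 7 → s = 7.0000
seg 2 [42.6°–163°] dwell: s stays 7.0000
seg 3 [163°–268.6°] cycloidal, h=23: θ=241.8° here. β=78.8, B=105.6. 23·(0.7462 − sin(2π·0.7462)/(2π)) = 20.8224 → s = 27.8224
radial distance = base radius + s = 33 + 27.8224 = 60.8224

60.8224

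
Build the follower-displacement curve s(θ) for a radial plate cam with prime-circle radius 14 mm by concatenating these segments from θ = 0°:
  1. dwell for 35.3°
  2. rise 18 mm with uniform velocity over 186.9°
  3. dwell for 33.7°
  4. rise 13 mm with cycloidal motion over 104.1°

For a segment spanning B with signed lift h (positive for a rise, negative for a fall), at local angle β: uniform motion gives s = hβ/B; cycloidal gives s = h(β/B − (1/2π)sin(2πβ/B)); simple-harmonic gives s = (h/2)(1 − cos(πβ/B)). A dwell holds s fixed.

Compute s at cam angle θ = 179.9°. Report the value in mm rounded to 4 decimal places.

seg 1 [0°–35.3°] dwell: s stays 0.0000
seg 2 [35.3°–222.2°] uniform, h=18: θ=179.9° here. β=144.6, B=186.9. 18·144.6/186.9 = 13.9262 → s = 13.9262

13.9262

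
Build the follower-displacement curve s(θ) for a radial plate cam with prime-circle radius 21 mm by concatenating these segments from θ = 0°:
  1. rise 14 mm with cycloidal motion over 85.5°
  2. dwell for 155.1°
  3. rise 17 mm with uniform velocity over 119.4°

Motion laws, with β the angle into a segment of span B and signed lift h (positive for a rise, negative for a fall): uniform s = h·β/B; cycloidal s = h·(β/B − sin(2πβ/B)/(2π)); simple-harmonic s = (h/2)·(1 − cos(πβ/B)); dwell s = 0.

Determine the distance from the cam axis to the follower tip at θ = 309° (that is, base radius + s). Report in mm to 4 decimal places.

seg 1 [0°–85.5°] cycloidal, h=14: full span → s += 14 → s = 14.0000
seg 2 [85.5°–240.6°] dwell: s stays 14.0000
seg 3 [240.6°–360°] uniform, h=17: θ=309° here. β=68.4, B=119.4. 17·68.4/119.4 = 9.7387 → s = 23.7387
radial distance = base radius + s = 21 + 23.7387 = 44.7387

44.7387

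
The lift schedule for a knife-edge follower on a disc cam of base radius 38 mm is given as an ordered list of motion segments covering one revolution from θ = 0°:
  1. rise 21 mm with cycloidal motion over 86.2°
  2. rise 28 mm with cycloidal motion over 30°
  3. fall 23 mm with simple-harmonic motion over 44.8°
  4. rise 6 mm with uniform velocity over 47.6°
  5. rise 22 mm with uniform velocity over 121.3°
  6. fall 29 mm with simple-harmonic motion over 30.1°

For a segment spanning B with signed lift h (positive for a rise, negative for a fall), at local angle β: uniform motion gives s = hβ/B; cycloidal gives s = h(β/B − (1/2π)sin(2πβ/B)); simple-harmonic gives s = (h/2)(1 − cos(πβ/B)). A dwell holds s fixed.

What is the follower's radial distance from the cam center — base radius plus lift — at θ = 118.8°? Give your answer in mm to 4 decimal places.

seg 1 [0°–86.2°] cycloidal, h=21: full span → s += 21 → s = 21.0000
seg 2 [86.2°–116.2°] cycloidal, h=28: full span → s += 28 → s = 49.0000
seg 3 [116.2°–161°] simple-harmonic, h=-23: θ=118.8° here. β=2.6, B=44.8. -23/2·(1 − cos(π·0.0580)) = -0.1906 → s = 48.8094
radial distance = base radius + s = 38 + 48.8094 = 86.8094

86.8094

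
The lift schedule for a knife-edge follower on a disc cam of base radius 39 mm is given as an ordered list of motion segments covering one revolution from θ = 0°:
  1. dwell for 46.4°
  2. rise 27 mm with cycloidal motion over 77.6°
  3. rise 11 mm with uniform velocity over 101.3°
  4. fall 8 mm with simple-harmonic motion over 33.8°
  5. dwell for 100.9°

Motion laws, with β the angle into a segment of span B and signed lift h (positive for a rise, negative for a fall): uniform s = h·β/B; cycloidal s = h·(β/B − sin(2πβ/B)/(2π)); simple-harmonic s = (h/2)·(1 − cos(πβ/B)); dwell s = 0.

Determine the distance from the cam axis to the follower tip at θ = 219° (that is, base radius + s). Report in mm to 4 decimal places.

seg 1 [0°–46.4°] dwell: s stays 0.0000
seg 2 [46.4°–124°] cycloidal, h=27: full span → s += 27 → s = 27.0000
seg 3 [124°–225.3°] uniform, h=11: θ=219° here. β=95, B=101.3. 11·95/101.3 = 10.3159 → s = 37.3159
radial distance = base radius + s = 39 + 37.3159 = 76.3159

76.3159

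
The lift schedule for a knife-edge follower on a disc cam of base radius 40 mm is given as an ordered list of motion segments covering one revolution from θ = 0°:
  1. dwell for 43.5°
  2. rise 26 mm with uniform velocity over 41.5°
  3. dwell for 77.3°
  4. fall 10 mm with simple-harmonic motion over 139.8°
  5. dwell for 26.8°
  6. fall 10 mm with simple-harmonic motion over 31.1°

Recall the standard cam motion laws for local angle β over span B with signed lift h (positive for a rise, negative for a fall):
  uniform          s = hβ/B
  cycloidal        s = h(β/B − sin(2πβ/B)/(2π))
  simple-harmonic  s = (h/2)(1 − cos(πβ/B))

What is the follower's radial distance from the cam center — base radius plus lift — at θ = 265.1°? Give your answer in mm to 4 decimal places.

seg 1 [0°–43.5°] dwell: s stays 0.0000
seg 2 [43.5°–85°] uniform, h=26: full span → s += 26 → s = 26.0000
seg 3 [85°–162.3°] dwell: s stays 26.0000
seg 4 [162.3°–302.1°] simple-harmonic, h=-10: θ=265.1° here. β=102.8, B=139.8. -10/2·(1 − cos(π·0.7353)) = -8.3690 → s = 17.6310
radial distance = base radius + s = 40 + 17.6310 = 57.6310

57.6310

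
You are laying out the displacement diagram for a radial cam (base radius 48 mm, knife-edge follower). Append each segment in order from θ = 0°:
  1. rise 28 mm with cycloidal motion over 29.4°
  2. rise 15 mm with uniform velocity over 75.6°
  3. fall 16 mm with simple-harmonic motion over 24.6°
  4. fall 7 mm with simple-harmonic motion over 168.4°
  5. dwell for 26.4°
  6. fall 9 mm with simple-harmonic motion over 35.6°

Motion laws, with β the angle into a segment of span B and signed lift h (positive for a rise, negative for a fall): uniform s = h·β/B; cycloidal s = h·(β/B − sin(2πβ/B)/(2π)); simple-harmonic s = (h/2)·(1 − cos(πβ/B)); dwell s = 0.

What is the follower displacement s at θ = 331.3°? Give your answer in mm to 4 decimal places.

seg 1 [0°–29.4°] cycloidal, h=28: full span → s += 28 → s = 28.0000
seg 2 [29.4°–105°] uniform, h=15: full span → s += 15 → s = 43.0000
seg 3 [105°–129.6°] simple-harmonic, h=-16: full span → s += -16 → s = 27.0000
seg 4 [129.6°–298°] simple-harmonic, h=-7: full span → s += -7 → s = 20.0000
seg 5 [298°–324.4°] dwell: s stays 20.0000
seg 6 [324.4°–360°] simple-harmonic, h=-9: θ=331.3° here. β=6.9, B=35.6. -9/2·(1 − cos(π·0.1938)) = -0.8088 → s = 19.1912

19.1912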